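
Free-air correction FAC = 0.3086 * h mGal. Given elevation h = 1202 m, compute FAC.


FAC = 0.3086 * h
= 0.3086 * 1202
= 370.9372 mGal

370.9372


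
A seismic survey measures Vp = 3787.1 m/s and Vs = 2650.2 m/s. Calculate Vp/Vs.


Vp/Vs = 3787.1 / 2650.2
= 1.429

1.429


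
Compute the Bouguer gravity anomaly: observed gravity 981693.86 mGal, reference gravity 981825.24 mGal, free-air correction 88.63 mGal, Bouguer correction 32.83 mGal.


BA = g_obs - g_ref + FAC - BC
= 981693.86 - 981825.24 + 88.63 - 32.83
= -75.58 mGal

-75.58


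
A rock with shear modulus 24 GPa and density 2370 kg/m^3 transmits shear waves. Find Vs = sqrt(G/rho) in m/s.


Convert G to Pa: G = 24e9 Pa
Compute G/rho = 24e9 / 2370 = 10126582.2785
Vs = sqrt(10126582.2785) = 3182.23 m/s

3182.23


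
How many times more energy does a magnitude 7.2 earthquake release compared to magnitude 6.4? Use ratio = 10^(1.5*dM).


M2 - M1 = 7.2 - 6.4 = 0.8
1.5 * 0.8 = 1.2
ratio = 10^1.2 = 15.85

15.85


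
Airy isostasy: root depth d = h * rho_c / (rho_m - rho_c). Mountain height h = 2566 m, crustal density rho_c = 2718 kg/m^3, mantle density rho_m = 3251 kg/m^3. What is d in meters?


rho_m - rho_c = 3251 - 2718 = 533
d = 2566 * 2718 / 533
= 6974388 / 533
= 13085.16 m

13085.16


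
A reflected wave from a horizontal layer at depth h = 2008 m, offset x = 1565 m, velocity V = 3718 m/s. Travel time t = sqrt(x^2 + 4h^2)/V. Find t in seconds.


x^2 + 4h^2 = 1565^2 + 4*2008^2 = 2449225 + 16128256 = 18577481
sqrt(18577481) = 4310.1602
t = 4310.1602 / 3718 = 1.1593 s

1.1593


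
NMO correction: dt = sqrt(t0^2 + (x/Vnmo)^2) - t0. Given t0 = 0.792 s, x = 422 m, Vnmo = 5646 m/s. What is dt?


x/Vnmo = 422/5646 = 0.074743
(x/Vnmo)^2 = 0.005587
t0^2 = 0.627264
sqrt(0.627264 + 0.005587) = 0.795519
dt = 0.795519 - 0.792 = 0.003519

0.003519


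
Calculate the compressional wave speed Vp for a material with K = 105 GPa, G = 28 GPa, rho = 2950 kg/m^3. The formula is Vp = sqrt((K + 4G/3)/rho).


First compute the effective modulus:
K + 4G/3 = 105e9 + 4*28e9/3 = 142333333333.33 Pa
Then divide by density:
142333333333.33 / 2950 = 48248587.5706 Pa/(kg/m^3)
Take the square root:
Vp = sqrt(48248587.5706) = 6946.12 m/s

6946.12


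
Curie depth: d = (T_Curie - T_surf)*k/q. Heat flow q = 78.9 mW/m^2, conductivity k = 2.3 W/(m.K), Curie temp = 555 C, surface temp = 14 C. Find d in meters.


T_Curie - T_surf = 555 - 14 = 541 C
Convert q to W/m^2: 78.9 mW/m^2 = 0.0789 W/m^2
d = 541 * 2.3 / 0.0789 = 15770.6 m

15770.6


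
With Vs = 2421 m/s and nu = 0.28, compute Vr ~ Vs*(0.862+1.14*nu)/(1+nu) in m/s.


Numerator factor = 0.862 + 1.14*0.28 = 1.1812
Denominator = 1 + 0.28 = 1.28
Vr = 2421 * 1.1812 / 1.28 = 2234.13 m/s

2234.13


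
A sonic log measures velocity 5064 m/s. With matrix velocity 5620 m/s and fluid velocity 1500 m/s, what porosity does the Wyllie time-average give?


1/V - 1/Vm = 1/5064 - 1/5620 = 1.954e-05
1/Vf - 1/Vm = 1/1500 - 1/5620 = 0.00048873
phi = 1.954e-05 / 0.00048873 = 0.04

0.04


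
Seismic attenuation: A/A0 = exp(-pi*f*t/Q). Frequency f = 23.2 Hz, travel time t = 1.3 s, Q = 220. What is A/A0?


pi*f*t/Q = pi*23.2*1.3/220 = 0.430684
A/A0 = exp(-0.430684) = 0.650064

0.650064


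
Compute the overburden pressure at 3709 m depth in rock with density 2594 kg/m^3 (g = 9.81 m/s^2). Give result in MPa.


P = rho * g * z / 1e6
= 2594 * 9.81 * 3709 / 1e6
= 94383442.26 / 1e6
= 94.3834 MPa

94.3834


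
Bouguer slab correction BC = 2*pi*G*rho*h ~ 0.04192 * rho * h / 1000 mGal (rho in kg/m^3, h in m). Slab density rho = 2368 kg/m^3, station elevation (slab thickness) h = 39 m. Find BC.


BC = 0.04192 * rho * h / 1000
= 0.04192 * 2368 * 39 / 1000
= 3.8714 mGal

3.8714


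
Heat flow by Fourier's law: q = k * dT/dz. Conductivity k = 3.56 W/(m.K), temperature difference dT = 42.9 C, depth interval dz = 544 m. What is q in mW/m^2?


q = k * dT / dz * 1000
= 3.56 * 42.9 / 544 * 1000
= 0.280743 * 1000
= 280.7426 mW/m^2

280.7426


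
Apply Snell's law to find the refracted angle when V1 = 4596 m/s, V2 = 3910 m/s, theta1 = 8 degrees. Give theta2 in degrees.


sin(theta1) = sin(8 deg) = 0.139173
sin(theta2) = V2/V1 * sin(theta1) = 3910/4596 * 0.139173 = 0.1184
theta2 = arcsin(0.1184) = 6.7998 degrees

6.7998


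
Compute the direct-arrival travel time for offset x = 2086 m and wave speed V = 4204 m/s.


t = x / V
= 2086 / 4204
= 0.4962 s

0.4962


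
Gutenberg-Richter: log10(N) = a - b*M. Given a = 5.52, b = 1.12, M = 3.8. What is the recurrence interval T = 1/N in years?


log10(N) = 5.52 - 1.12*3.8 = 1.264
N = 10^1.264 = 18.365383
T = 1/N = 1/18.365383 = 0.0545 years

0.0545


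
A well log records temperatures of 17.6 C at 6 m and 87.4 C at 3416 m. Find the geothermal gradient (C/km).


dT = 87.4 - 17.6 = 69.8 C
dz = 3416 - 6 = 3410 m
gradient = dT/dz * 1000 = 69.8/3410 * 1000 = 20.4692 C/km

20.4692


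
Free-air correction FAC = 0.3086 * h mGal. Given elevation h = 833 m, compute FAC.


FAC = 0.3086 * h
= 0.3086 * 833
= 257.0638 mGal

257.0638


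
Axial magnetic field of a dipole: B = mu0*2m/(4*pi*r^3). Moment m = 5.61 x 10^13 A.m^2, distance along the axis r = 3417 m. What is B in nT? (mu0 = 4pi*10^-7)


m = 5.61 x 10^13 = 56100000000000 A.m^2
2m = 112200000000000 A.m^2
r^3 = 3417^3 = 39896512713
B = (4pi*10^-7) * 112200000000000 / (4*pi * 39896512713) * 1e9
= 140994678.29311 / 501354364972.05 * 1e9
= 281227.587 nT

281227.587


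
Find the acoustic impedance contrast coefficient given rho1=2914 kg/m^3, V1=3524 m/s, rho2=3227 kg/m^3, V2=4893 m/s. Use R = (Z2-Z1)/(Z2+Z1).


Z1 = 2914 * 3524 = 10268936
Z2 = 3227 * 4893 = 15789711
R = (15789711 - 10268936) / (15789711 + 10268936) = 5520775 / 26058647 = 0.2119

0.2119


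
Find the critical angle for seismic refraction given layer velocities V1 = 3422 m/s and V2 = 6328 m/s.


V1/V2 = 3422/6328 = 0.540771
theta_c = arcsin(0.540771) = 32.7362 degrees

32.7362


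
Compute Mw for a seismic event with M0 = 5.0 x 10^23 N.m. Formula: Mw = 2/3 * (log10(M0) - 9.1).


log10(M0) = log10(5.0 x 10^23) = 23.699
Mw = 2/3 * (23.699 - 9.1)
= 2/3 * 14.599
= 9.73

9.73


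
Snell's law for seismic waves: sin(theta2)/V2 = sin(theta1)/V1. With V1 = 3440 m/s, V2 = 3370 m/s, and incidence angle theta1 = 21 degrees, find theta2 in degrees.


sin(theta1) = sin(21 deg) = 0.358368
sin(theta2) = V2/V1 * sin(theta1) = 3370/3440 * 0.358368 = 0.351076
theta2 = arcsin(0.351076) = 20.5531 degrees

20.5531


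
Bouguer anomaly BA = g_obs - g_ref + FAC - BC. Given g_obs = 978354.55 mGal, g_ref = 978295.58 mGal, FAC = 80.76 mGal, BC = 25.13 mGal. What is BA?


BA = g_obs - g_ref + FAC - BC
= 978354.55 - 978295.58 + 80.76 - 25.13
= 114.6 mGal

114.6


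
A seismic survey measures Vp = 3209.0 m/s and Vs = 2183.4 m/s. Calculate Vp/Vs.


Vp/Vs = 3209.0 / 2183.4
= 1.4697

1.4697


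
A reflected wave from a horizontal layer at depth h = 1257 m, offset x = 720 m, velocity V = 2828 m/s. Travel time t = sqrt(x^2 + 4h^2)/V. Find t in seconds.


x^2 + 4h^2 = 720^2 + 4*1257^2 = 518400 + 6320196 = 6838596
sqrt(6838596) = 2615.0709
t = 2615.0709 / 2828 = 0.9247 s

0.9247


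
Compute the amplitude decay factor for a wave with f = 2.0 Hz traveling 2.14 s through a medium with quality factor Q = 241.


pi*f*t/Q = pi*2.0*2.14/241 = 0.055793
A/A0 = exp(-0.055793) = 0.945735

0.945735


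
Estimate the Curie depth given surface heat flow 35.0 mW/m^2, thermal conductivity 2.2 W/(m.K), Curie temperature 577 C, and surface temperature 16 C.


T_Curie - T_surf = 577 - 16 = 561 C
Convert q to W/m^2: 35.0 mW/m^2 = 0.035 W/m^2
d = 561 * 2.2 / 0.035 = 35262.86 m

35262.86


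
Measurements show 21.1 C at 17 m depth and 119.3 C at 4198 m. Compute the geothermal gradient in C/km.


dT = 119.3 - 21.1 = 98.2 C
dz = 4198 - 17 = 4181 m
gradient = dT/dz * 1000 = 98.2/4181 * 1000 = 23.4872 C/km

23.4872


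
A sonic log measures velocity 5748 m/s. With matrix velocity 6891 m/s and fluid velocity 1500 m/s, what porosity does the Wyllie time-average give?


1/V - 1/Vm = 1/5748 - 1/6891 = 2.886e-05
1/Vf - 1/Vm = 1/1500 - 1/6891 = 0.00052155
phi = 2.886e-05 / 0.00052155 = 0.0553

0.0553


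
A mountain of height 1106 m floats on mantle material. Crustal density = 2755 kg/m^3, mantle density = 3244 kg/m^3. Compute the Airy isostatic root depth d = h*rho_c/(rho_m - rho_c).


rho_m - rho_c = 3244 - 2755 = 489
d = 1106 * 2755 / 489
= 3047030 / 489
= 6231.15 m

6231.15


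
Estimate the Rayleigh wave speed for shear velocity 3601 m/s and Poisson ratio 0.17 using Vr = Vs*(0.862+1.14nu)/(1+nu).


Numerator factor = 0.862 + 1.14*0.17 = 1.0558
Denominator = 1 + 0.17 = 1.17
Vr = 3601 * 1.0558 / 1.17 = 3249.52 m/s

3249.52


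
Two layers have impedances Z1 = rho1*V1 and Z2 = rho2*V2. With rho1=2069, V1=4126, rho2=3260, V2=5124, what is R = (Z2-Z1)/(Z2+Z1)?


Z1 = 2069 * 4126 = 8536694
Z2 = 3260 * 5124 = 16704240
R = (16704240 - 8536694) / (16704240 + 8536694) = 8167546 / 25240934 = 0.3236

0.3236


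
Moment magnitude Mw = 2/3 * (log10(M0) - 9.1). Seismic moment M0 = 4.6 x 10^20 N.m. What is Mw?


log10(M0) = log10(4.6 x 10^20) = 20.6628
Mw = 2/3 * (20.6628 - 9.1)
= 2/3 * 11.5628
= 7.71

7.71


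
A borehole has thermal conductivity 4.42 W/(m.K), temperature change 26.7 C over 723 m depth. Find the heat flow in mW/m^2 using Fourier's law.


q = k * dT / dz * 1000
= 4.42 * 26.7 / 723 * 1000
= 0.163228 * 1000
= 163.2282 mW/m^2

163.2282


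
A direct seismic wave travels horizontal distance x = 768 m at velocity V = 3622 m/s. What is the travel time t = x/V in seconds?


t = x / V
= 768 / 3622
= 0.212 s

0.212


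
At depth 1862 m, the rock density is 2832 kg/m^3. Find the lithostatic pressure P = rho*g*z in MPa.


P = rho * g * z / 1e6
= 2832 * 9.81 * 1862 / 1e6
= 51729935.04 / 1e6
= 51.7299 MPa

51.7299


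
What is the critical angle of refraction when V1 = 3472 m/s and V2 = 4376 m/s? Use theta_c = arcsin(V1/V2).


V1/V2 = 3472/4376 = 0.793419
theta_c = arcsin(0.793419) = 52.5061 degrees

52.5061


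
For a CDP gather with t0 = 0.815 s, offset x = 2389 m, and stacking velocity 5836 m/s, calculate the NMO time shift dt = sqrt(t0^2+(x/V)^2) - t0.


x/Vnmo = 2389/5836 = 0.409356
(x/Vnmo)^2 = 0.167572
t0^2 = 0.664225
sqrt(0.664225 + 0.167572) = 0.912029
dt = 0.912029 - 0.815 = 0.097029

0.097029


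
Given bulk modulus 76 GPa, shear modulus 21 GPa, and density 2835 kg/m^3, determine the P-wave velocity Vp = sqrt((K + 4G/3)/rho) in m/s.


First compute the effective modulus:
K + 4G/3 = 76e9 + 4*21e9/3 = 104000000000.0 Pa
Then divide by density:
104000000000.0 / 2835 = 36684303.351 Pa/(kg/m^3)
Take the square root:
Vp = sqrt(36684303.351) = 6056.76 m/s

6056.76


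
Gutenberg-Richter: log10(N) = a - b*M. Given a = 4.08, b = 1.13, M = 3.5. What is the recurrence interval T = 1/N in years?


log10(N) = 4.08 - 1.13*3.5 = 0.125
N = 10^0.125 = 1.333521
T = 1/N = 1/1.333521 = 0.7499 years

0.7499


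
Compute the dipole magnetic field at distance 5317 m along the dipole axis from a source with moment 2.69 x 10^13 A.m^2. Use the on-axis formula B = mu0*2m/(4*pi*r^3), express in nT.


m = 2.69 x 10^13 = 26900000000000 A.m^2
2m = 53800000000000 A.m^2
r^3 = 5317^3 = 150314190013
B = (4pi*10^-7) * 53800000000000 / (4*pi * 150314190013) * 1e9
= 67607073.905252 / 1888903820300.56 * 1e9
= 35791.6974 nT

35791.6974


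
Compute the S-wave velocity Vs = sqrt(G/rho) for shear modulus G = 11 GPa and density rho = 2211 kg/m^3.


Convert G to Pa: G = 11e9 Pa
Compute G/rho = 11e9 / 2211 = 4975124.3781
Vs = sqrt(4975124.3781) = 2230.5 m/s

2230.5


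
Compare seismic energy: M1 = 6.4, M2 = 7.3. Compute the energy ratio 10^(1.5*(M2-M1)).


M2 - M1 = 7.3 - 6.4 = 0.9
1.5 * 0.9 = 1.35
ratio = 10^1.35 = 22.39

22.39


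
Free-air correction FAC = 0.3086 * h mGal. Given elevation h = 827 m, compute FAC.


FAC = 0.3086 * h
= 0.3086 * 827
= 255.2122 mGal

255.2122


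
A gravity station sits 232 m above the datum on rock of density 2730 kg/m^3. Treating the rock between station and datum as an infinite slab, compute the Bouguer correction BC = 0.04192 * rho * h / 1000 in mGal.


BC = 0.04192 * rho * h / 1000
= 0.04192 * 2730 * 232 / 1000
= 26.5505 mGal

26.5505


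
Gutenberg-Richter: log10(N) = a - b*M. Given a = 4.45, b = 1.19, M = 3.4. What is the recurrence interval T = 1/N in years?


log10(N) = 4.45 - 1.19*3.4 = 0.404
N = 10^0.404 = 2.535129
T = 1/N = 1/2.535129 = 0.3945 years

0.3945


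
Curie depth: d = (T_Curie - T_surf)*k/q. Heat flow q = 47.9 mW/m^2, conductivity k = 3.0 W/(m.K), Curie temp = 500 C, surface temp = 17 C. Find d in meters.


T_Curie - T_surf = 500 - 17 = 483 C
Convert q to W/m^2: 47.9 mW/m^2 = 0.0479 W/m^2
d = 483 * 3.0 / 0.0479 = 30250.52 m

30250.52


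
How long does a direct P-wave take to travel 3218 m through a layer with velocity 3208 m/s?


t = x / V
= 3218 / 3208
= 1.0031 s

1.0031


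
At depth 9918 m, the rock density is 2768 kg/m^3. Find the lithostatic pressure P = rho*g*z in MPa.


P = rho * g * z / 1e6
= 2768 * 9.81 * 9918 / 1e6
= 269314165.44 / 1e6
= 269.3142 MPa

269.3142


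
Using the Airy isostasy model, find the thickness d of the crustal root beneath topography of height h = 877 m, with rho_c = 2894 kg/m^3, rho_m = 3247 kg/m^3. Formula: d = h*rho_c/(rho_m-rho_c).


rho_m - rho_c = 3247 - 2894 = 353
d = 877 * 2894 / 353
= 2538038 / 353
= 7189.91 m

7189.91


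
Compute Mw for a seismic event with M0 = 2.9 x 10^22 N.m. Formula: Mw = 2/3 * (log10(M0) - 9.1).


log10(M0) = log10(2.9 x 10^22) = 22.4624
Mw = 2/3 * (22.4624 - 9.1)
= 2/3 * 13.3624
= 8.91

8.91


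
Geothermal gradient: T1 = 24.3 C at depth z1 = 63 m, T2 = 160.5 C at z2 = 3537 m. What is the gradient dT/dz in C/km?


dT = 160.5 - 24.3 = 136.2 C
dz = 3537 - 63 = 3474 m
gradient = dT/dz * 1000 = 136.2/3474 * 1000 = 39.2055 C/km

39.2055


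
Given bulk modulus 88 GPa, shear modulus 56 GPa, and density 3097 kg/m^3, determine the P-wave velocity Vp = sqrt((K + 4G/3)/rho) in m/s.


First compute the effective modulus:
K + 4G/3 = 88e9 + 4*56e9/3 = 162666666666.67 Pa
Then divide by density:
162666666666.67 / 3097 = 52523947.9066 Pa/(kg/m^3)
Take the square root:
Vp = sqrt(52523947.9066) = 7247.34 m/s

7247.34


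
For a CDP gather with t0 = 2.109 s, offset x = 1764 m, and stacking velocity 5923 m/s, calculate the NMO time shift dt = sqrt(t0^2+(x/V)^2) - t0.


x/Vnmo = 1764/5923 = 0.297822
(x/Vnmo)^2 = 0.088698
t0^2 = 4.447881
sqrt(4.447881 + 0.088698) = 2.129925
dt = 2.129925 - 2.109 = 0.020925

0.020925


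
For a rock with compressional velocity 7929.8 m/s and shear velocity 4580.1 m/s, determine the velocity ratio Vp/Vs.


Vp/Vs = 7929.8 / 4580.1
= 1.7314

1.7314


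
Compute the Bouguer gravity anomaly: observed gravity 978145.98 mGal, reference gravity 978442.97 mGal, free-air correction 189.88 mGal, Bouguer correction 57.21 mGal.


BA = g_obs - g_ref + FAC - BC
= 978145.98 - 978442.97 + 189.88 - 57.21
= -164.32 mGal

-164.32


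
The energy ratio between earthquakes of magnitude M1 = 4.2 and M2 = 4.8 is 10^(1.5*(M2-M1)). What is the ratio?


M2 - M1 = 4.8 - 4.2 = 0.6
1.5 * 0.6 = 0.9
ratio = 10^0.9 = 7.94

7.94


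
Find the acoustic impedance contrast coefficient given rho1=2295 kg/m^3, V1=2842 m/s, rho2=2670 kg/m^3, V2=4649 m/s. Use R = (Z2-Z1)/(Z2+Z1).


Z1 = 2295 * 2842 = 6522390
Z2 = 2670 * 4649 = 12412830
R = (12412830 - 6522390) / (12412830 + 6522390) = 5890440 / 18935220 = 0.3111

0.3111


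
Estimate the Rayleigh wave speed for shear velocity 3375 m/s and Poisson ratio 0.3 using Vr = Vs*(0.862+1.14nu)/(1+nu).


Numerator factor = 0.862 + 1.14*0.3 = 1.204
Denominator = 1 + 0.3 = 1.3
Vr = 3375 * 1.204 / 1.3 = 3125.77 m/s

3125.77


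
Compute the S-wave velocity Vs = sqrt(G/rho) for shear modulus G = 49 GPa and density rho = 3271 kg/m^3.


Convert G to Pa: G = 49e9 Pa
Compute G/rho = 49e9 / 3271 = 14980128.4011
Vs = sqrt(14980128.4011) = 3870.42 m/s

3870.42


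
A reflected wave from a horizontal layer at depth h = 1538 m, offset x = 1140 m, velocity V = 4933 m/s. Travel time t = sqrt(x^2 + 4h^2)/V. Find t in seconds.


x^2 + 4h^2 = 1140^2 + 4*1538^2 = 1299600 + 9461776 = 10761376
sqrt(10761376) = 3280.4536
t = 3280.4536 / 4933 = 0.665 s

0.665


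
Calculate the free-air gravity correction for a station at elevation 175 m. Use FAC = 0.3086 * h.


FAC = 0.3086 * h
= 0.3086 * 175
= 54.005 mGal

54.005


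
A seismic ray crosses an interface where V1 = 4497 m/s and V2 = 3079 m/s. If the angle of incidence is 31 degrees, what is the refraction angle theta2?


sin(theta1) = sin(31 deg) = 0.515038
sin(theta2) = V2/V1 * sin(theta1) = 3079/4497 * 0.515038 = 0.352636
theta2 = arcsin(0.352636) = 20.6486 degrees

20.6486


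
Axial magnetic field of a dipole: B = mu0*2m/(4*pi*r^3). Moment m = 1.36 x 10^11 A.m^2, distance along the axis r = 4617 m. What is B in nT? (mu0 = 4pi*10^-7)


m = 1.36 x 10^11 = 136000000000 A.m^2
2m = 272000000000 A.m^2
r^3 = 4617^3 = 98419153113
B = (4pi*10^-7) * 272000000000 / (4*pi * 98419153113) * 1e9
= 341805.280711 / 1236771553569.32 * 1e9
= 276.369 nT

276.369


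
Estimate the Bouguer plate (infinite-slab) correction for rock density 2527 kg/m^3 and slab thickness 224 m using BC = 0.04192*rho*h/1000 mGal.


BC = 0.04192 * rho * h / 1000
= 0.04192 * 2527 * 224 / 1000
= 23.7287 mGal

23.7287


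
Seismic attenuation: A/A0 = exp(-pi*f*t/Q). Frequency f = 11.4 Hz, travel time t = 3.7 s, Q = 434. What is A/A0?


pi*f*t/Q = pi*11.4*3.7/434 = 0.305328
A/A0 = exp(-0.305328) = 0.736882

0.736882


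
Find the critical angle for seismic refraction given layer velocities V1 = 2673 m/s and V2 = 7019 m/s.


V1/V2 = 2673/7019 = 0.380823
theta_c = arcsin(0.380823) = 22.3847 degrees

22.3847


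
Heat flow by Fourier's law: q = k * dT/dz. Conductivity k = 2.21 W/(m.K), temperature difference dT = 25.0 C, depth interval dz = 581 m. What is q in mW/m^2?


q = k * dT / dz * 1000
= 2.21 * 25.0 / 581 * 1000
= 0.095095 * 1000
= 95.0947 mW/m^2

95.0947


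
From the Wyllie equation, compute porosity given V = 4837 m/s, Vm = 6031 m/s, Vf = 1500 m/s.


1/V - 1/Vm = 1/4837 - 1/6031 = 4.093e-05
1/Vf - 1/Vm = 1/1500 - 1/6031 = 0.00050086
phi = 4.093e-05 / 0.00050086 = 0.0817

0.0817


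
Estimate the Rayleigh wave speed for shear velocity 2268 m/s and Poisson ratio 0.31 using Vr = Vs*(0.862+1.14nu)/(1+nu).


Numerator factor = 0.862 + 1.14*0.31 = 1.2154
Denominator = 1 + 0.31 = 1.31
Vr = 2268 * 1.2154 / 1.31 = 2104.22 m/s

2104.22


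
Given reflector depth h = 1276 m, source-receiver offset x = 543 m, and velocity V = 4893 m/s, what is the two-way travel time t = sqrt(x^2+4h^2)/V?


x^2 + 4h^2 = 543^2 + 4*1276^2 = 294849 + 6512704 = 6807553
sqrt(6807553) = 2609.1288
t = 2609.1288 / 4893 = 0.5332 s

0.5332


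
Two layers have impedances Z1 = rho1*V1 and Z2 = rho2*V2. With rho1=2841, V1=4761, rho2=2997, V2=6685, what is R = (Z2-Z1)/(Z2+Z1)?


Z1 = 2841 * 4761 = 13526001
Z2 = 2997 * 6685 = 20034945
R = (20034945 - 13526001) / (20034945 + 13526001) = 6508944 / 33560946 = 0.1939

0.1939


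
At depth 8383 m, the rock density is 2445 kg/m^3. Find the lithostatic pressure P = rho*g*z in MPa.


P = rho * g * z / 1e6
= 2445 * 9.81 * 8383 / 1e6
= 201070027.35 / 1e6
= 201.07 MPa

201.07


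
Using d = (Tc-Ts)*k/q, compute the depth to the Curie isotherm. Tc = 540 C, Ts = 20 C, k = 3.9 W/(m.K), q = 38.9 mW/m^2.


T_Curie - T_surf = 540 - 20 = 520 C
Convert q to W/m^2: 38.9 mW/m^2 = 0.0389 W/m^2
d = 520 * 3.9 / 0.0389 = 52133.68 m

52133.68


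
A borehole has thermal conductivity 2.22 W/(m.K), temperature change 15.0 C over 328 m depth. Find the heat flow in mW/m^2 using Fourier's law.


q = k * dT / dz * 1000
= 2.22 * 15.0 / 328 * 1000
= 0.101524 * 1000
= 101.5244 mW/m^2

101.5244


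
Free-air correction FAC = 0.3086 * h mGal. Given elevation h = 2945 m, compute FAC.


FAC = 0.3086 * h
= 0.3086 * 2945
= 908.827 mGal

908.827


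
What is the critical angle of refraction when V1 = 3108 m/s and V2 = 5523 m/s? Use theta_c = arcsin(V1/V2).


V1/V2 = 3108/5523 = 0.562738
theta_c = arcsin(0.562738) = 34.2453 degrees

34.2453


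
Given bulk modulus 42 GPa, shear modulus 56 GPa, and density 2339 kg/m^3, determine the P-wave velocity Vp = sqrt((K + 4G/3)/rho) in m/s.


First compute the effective modulus:
K + 4G/3 = 42e9 + 4*56e9/3 = 116666666666.67 Pa
Then divide by density:
116666666666.67 / 2339 = 49878865.6121 Pa/(kg/m^3)
Take the square root:
Vp = sqrt(49878865.6121) = 7062.5 m/s

7062.5


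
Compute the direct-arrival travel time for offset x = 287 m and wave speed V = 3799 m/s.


t = x / V
= 287 / 3799
= 0.0755 s

0.0755


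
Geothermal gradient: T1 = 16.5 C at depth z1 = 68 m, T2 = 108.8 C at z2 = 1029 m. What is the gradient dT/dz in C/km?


dT = 108.8 - 16.5 = 92.3 C
dz = 1029 - 68 = 961 m
gradient = dT/dz * 1000 = 92.3/961 * 1000 = 96.0458 C/km

96.0458


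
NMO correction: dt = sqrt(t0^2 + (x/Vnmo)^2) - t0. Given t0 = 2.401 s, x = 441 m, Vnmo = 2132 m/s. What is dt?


x/Vnmo = 441/2132 = 0.206848
(x/Vnmo)^2 = 0.042786
t0^2 = 5.764801
sqrt(5.764801 + 0.042786) = 2.409894
dt = 2.409894 - 2.401 = 0.008894

0.008894


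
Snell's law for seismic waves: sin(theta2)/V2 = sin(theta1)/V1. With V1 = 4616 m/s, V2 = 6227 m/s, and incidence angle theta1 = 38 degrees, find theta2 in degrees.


sin(theta1) = sin(38 deg) = 0.615661
sin(theta2) = V2/V1 * sin(theta1) = 6227/4616 * 0.615661 = 0.830529
theta2 = arcsin(0.830529) = 56.1532 degrees

56.1532


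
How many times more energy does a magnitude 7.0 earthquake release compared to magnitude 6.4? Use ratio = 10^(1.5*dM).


M2 - M1 = 7.0 - 6.4 = 0.6
1.5 * 0.6 = 0.9
ratio = 10^0.9 = 7.94

7.94


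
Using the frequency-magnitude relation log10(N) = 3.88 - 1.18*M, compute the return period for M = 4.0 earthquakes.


log10(N) = 3.88 - 1.18*4.0 = -0.84
N = 10^-0.84 = 0.144544
T = 1/N = 1/0.144544 = 6.9183 years

6.9183


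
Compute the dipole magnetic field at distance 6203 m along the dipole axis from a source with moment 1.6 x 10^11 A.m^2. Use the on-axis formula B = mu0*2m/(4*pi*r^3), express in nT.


m = 1.6 x 10^11 = 160000000000 A.m^2
2m = 320000000000 A.m^2
r^3 = 6203^3 = 238674127427
B = (4pi*10^-7) * 320000000000 / (4*pi * 238674127427) * 1e9
= 402123.859659 / 2999267541306.47 * 1e9
= 134.074 nT

134.074


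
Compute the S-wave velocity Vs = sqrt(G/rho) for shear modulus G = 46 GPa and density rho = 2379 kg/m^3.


Convert G to Pa: G = 46e9 Pa
Compute G/rho = 46e9 / 2379 = 19335855.4014
Vs = sqrt(19335855.4014) = 4397.26 m/s

4397.26


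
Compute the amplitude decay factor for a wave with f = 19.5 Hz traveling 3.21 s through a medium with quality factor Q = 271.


pi*f*t/Q = pi*19.5*3.21/271 = 0.725638
A/A0 = exp(-0.725638) = 0.484016

0.484016


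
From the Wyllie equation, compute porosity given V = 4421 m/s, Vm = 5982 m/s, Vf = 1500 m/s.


1/V - 1/Vm = 1/4421 - 1/5982 = 5.902e-05
1/Vf - 1/Vm = 1/1500 - 1/5982 = 0.0004995
phi = 5.902e-05 / 0.0004995 = 0.1182

0.1182


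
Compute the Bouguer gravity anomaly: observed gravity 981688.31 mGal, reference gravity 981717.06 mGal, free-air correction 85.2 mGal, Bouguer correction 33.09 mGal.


BA = g_obs - g_ref + FAC - BC
= 981688.31 - 981717.06 + 85.2 - 33.09
= 23.36 mGal

23.36


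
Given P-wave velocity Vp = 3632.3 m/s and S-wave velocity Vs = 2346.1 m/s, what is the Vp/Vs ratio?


Vp/Vs = 3632.3 / 2346.1
= 1.5482

1.5482


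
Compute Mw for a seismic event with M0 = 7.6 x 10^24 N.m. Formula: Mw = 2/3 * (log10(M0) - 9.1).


log10(M0) = log10(7.6 x 10^24) = 24.8808
Mw = 2/3 * (24.8808 - 9.1)
= 2/3 * 15.7808
= 10.52

10.52


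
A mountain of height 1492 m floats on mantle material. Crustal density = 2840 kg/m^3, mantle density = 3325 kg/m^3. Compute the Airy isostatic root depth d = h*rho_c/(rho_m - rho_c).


rho_m - rho_c = 3325 - 2840 = 485
d = 1492 * 2840 / 485
= 4237280 / 485
= 8736.66 m

8736.66


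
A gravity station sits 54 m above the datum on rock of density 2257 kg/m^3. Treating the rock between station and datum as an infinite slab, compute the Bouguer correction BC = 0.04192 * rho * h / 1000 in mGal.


BC = 0.04192 * rho * h / 1000
= 0.04192 * 2257 * 54 / 1000
= 5.1091 mGal

5.1091


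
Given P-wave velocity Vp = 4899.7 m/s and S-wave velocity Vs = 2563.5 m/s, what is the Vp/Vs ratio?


Vp/Vs = 4899.7 / 2563.5
= 1.9113

1.9113


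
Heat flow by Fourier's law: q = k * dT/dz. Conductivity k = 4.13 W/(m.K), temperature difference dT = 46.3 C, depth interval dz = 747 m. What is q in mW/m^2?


q = k * dT / dz * 1000
= 4.13 * 46.3 / 747 * 1000
= 0.255983 * 1000
= 255.9826 mW/m^2

255.9826


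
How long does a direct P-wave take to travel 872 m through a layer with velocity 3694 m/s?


t = x / V
= 872 / 3694
= 0.2361 s

0.2361


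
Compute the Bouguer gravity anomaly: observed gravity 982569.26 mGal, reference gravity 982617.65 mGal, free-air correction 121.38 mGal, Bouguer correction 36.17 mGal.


BA = g_obs - g_ref + FAC - BC
= 982569.26 - 982617.65 + 121.38 - 36.17
= 36.82 mGal

36.82


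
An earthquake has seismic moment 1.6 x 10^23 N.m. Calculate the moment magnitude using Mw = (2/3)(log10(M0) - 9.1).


log10(M0) = log10(1.6 x 10^23) = 23.2041
Mw = 2/3 * (23.2041 - 9.1)
= 2/3 * 14.1041
= 9.4

9.4


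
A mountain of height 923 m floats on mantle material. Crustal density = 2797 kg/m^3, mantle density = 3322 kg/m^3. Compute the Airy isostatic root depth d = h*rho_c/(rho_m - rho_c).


rho_m - rho_c = 3322 - 2797 = 525
d = 923 * 2797 / 525
= 2581631 / 525
= 4917.39 m

4917.39


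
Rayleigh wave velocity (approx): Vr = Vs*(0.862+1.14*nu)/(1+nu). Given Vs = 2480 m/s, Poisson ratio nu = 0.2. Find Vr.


Numerator factor = 0.862 + 1.14*0.2 = 1.09
Denominator = 1 + 0.2 = 1.2
Vr = 2480 * 1.09 / 1.2 = 2252.67 m/s

2252.67


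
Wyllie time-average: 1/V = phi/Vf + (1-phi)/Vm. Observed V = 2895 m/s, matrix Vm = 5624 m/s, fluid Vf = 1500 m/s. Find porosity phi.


1/V - 1/Vm = 1/2895 - 1/5624 = 0.00016761
1/Vf - 1/Vm = 1/1500 - 1/5624 = 0.00048886
phi = 0.00016761 / 0.00048886 = 0.3429

0.3429


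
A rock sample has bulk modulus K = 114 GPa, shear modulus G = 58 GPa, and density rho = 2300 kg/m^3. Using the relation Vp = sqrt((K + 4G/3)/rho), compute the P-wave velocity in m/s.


First compute the effective modulus:
K + 4G/3 = 114e9 + 4*58e9/3 = 191333333333.33 Pa
Then divide by density:
191333333333.33 / 2300 = 83188405.7971 Pa/(kg/m^3)
Take the square root:
Vp = sqrt(83188405.7971) = 9120.77 m/s

9120.77


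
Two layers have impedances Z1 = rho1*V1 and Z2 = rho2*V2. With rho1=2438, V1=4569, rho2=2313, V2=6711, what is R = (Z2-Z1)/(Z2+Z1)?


Z1 = 2438 * 4569 = 11139222
Z2 = 2313 * 6711 = 15522543
R = (15522543 - 11139222) / (15522543 + 11139222) = 4383321 / 26661765 = 0.1644

0.1644


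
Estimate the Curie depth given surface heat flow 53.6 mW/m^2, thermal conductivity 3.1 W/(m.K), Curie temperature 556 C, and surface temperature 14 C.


T_Curie - T_surf = 556 - 14 = 542 C
Convert q to W/m^2: 53.6 mW/m^2 = 0.0536 W/m^2
d = 542 * 3.1 / 0.0536 = 31347.01 m

31347.01


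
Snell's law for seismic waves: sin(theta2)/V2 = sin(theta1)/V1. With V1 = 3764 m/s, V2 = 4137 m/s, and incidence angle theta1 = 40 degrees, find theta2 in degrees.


sin(theta1) = sin(40 deg) = 0.642788
sin(theta2) = V2/V1 * sin(theta1) = 4137/3764 * 0.642788 = 0.706486
theta2 = arcsin(0.706486) = 44.9497 degrees

44.9497


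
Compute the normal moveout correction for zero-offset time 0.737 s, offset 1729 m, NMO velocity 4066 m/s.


x/Vnmo = 1729/4066 = 0.425234
(x/Vnmo)^2 = 0.180824
t0^2 = 0.543169
sqrt(0.543169 + 0.180824) = 0.850878
dt = 0.850878 - 0.737 = 0.113878

0.113878


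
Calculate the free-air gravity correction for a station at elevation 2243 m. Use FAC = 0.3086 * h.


FAC = 0.3086 * h
= 0.3086 * 2243
= 692.1898 mGal

692.1898


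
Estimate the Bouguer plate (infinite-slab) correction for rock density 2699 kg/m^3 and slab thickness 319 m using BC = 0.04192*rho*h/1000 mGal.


BC = 0.04192 * rho * h / 1000
= 0.04192 * 2699 * 319 / 1000
= 36.0923 mGal

36.0923


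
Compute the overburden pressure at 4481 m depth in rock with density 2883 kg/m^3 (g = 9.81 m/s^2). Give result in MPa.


P = rho * g * z / 1e6
= 2883 * 9.81 * 4481 / 1e6
= 126732672.63 / 1e6
= 126.7327 MPa

126.7327


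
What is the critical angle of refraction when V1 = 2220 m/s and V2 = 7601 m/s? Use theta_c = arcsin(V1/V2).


V1/V2 = 2220/7601 = 0.292067
theta_c = arcsin(0.292067) = 16.9817 degrees

16.9817


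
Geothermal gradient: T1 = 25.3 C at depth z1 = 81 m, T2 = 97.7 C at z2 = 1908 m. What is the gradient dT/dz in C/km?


dT = 97.7 - 25.3 = 72.4 C
dz = 1908 - 81 = 1827 m
gradient = dT/dz * 1000 = 72.4/1827 * 1000 = 39.6278 C/km

39.6278


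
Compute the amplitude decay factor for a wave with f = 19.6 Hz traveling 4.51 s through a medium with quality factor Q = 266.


pi*f*t/Q = pi*19.6*4.51/266 = 1.044001
A/A0 = exp(-1.044001) = 0.352043

0.352043


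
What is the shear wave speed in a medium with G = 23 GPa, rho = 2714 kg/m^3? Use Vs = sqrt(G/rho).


Convert G to Pa: G = 23e9 Pa
Compute G/rho = 23e9 / 2714 = 8474576.2712
Vs = sqrt(8474576.2712) = 2911.11 m/s

2911.11


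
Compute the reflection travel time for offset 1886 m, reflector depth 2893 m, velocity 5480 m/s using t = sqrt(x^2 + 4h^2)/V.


x^2 + 4h^2 = 1886^2 + 4*2893^2 = 3556996 + 33477796 = 37034792
sqrt(37034792) = 6085.6217
t = 6085.6217 / 5480 = 1.1105 s

1.1105


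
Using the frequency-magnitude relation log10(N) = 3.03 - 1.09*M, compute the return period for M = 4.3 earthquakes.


log10(N) = 3.03 - 1.09*4.3 = -1.657
N = 10^-1.657 = 0.022029
T = 1/N = 1/0.022029 = 45.3942 years

45.3942


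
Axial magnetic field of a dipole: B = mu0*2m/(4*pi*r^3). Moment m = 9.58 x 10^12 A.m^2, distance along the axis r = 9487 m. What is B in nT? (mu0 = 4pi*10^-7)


m = 9.58 x 10^12 = 9580000000000 A.m^2
2m = 19160000000000 A.m^2
r^3 = 9487^3 = 853860064303
B = (4pi*10^-7) * 19160000000000 / (4*pi * 853860064303) * 1e9
= 24077166.097112 / 10729922020832.05 * 1e9
= 2243.9274 nT

2243.9274


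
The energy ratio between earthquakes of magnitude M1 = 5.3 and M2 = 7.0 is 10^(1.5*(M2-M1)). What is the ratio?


M2 - M1 = 7.0 - 5.3 = 1.7
1.5 * 1.7 = 2.55
ratio = 10^2.55 = 354.81

354.81


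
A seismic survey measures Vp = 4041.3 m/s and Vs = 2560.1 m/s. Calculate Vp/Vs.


Vp/Vs = 4041.3 / 2560.1
= 1.5786

1.5786


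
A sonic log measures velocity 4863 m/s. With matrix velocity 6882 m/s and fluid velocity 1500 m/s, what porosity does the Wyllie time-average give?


1/V - 1/Vm = 1/4863 - 1/6882 = 6.033e-05
1/Vf - 1/Vm = 1/1500 - 1/6882 = 0.00052136
phi = 6.033e-05 / 0.00052136 = 0.1157

0.1157


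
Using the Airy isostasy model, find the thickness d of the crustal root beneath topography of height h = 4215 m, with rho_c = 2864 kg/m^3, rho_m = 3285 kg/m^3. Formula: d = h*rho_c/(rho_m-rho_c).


rho_m - rho_c = 3285 - 2864 = 421
d = 4215 * 2864 / 421
= 12071760 / 421
= 28674.01 m

28674.01


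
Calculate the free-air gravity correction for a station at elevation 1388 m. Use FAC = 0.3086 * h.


FAC = 0.3086 * h
= 0.3086 * 1388
= 428.3368 mGal

428.3368


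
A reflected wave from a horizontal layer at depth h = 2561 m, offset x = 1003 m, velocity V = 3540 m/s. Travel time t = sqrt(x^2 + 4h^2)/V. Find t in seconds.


x^2 + 4h^2 = 1003^2 + 4*2561^2 = 1006009 + 26234884 = 27240893
sqrt(27240893) = 5219.2809
t = 5219.2809 / 3540 = 1.4744 s

1.4744


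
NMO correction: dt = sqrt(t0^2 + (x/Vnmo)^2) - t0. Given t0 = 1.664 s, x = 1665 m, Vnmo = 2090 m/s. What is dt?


x/Vnmo = 1665/2090 = 0.796651
(x/Vnmo)^2 = 0.634652
t0^2 = 2.768896
sqrt(2.768896 + 0.634652) = 1.844871
dt = 1.844871 - 1.664 = 0.180871

0.180871


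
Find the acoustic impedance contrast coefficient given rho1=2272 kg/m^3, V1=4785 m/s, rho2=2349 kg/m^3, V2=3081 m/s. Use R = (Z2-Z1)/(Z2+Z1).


Z1 = 2272 * 4785 = 10871520
Z2 = 2349 * 3081 = 7237269
R = (7237269 - 10871520) / (7237269 + 10871520) = -3634251 / 18108789 = -0.2007

-0.2007


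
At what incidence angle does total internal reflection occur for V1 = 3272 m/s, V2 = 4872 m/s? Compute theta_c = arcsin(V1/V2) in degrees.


V1/V2 = 3272/4872 = 0.671593
theta_c = arcsin(0.671593) = 42.1901 degrees

42.1901


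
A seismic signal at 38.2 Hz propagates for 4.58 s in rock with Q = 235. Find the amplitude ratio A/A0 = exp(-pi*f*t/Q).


pi*f*t/Q = pi*38.2*4.58/235 = 2.338896
A/A0 = exp(-2.338896) = 0.096434

0.096434


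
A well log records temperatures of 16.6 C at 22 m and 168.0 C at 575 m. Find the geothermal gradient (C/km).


dT = 168.0 - 16.6 = 151.4 C
dz = 575 - 22 = 553 m
gradient = dT/dz * 1000 = 151.4/553 * 1000 = 273.7794 C/km

273.7794


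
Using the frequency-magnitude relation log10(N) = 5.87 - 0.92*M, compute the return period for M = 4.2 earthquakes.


log10(N) = 5.87 - 0.92*4.2 = 2.006
N = 10^2.006 = 101.391139
T = 1/N = 1/101.391139 = 0.0099 years

0.0099


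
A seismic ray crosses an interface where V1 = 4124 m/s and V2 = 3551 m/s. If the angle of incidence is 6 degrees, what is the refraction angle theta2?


sin(theta1) = sin(6 deg) = 0.104528
sin(theta2) = V2/V1 * sin(theta1) = 3551/4124 * 0.104528 = 0.090005
theta2 = arcsin(0.090005) = 5.1639 degrees

5.1639


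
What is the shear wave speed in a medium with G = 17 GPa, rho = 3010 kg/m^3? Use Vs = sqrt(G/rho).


Convert G to Pa: G = 17e9 Pa
Compute G/rho = 17e9 / 3010 = 5647840.5316
Vs = sqrt(5647840.5316) = 2376.52 m/s

2376.52


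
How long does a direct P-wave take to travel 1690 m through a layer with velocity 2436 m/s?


t = x / V
= 1690 / 2436
= 0.6938 s

0.6938


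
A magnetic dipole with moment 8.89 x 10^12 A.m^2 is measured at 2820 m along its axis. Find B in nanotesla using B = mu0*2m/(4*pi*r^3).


m = 8.89 x 10^12 = 8890000000000 A.m^2
2m = 17780000000000 A.m^2
r^3 = 2820^3 = 22425768000
B = (4pi*10^-7) * 17780000000000 / (4*pi * 22425768000) * 1e9
= 22343006.952331 / 281810511999.64 * 1e9
= 79283.7953 nT

79283.7953


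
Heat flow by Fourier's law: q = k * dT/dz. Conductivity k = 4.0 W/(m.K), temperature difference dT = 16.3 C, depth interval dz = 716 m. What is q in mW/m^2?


q = k * dT / dz * 1000
= 4.0 * 16.3 / 716 * 1000
= 0.091061 * 1000
= 91.0615 mW/m^2

91.0615


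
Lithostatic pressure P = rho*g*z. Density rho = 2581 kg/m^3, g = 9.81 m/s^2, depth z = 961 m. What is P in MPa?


P = rho * g * z / 1e6
= 2581 * 9.81 * 961 / 1e6
= 24332145.21 / 1e6
= 24.3321 MPa

24.3321


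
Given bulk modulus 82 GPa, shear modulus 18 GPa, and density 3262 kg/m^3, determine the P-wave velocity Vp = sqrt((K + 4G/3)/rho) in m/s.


First compute the effective modulus:
K + 4G/3 = 82e9 + 4*18e9/3 = 106000000000.0 Pa
Then divide by density:
106000000000.0 / 3262 = 32495401.5941 Pa/(kg/m^3)
Take the square root:
Vp = sqrt(32495401.5941) = 5700.47 m/s

5700.47


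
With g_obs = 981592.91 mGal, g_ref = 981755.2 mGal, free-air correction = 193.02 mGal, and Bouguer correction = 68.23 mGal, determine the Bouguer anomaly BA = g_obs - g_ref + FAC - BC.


BA = g_obs - g_ref + FAC - BC
= 981592.91 - 981755.2 + 193.02 - 68.23
= -37.5 mGal

-37.5


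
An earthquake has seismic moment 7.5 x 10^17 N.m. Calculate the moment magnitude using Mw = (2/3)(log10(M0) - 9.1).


log10(M0) = log10(7.5 x 10^17) = 17.8751
Mw = 2/3 * (17.8751 - 9.1)
= 2/3 * 8.7751
= 5.85

5.85


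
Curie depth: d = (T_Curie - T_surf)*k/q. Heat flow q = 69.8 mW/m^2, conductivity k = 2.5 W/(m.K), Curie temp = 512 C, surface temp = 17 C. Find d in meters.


T_Curie - T_surf = 512 - 17 = 495 C
Convert q to W/m^2: 69.8 mW/m^2 = 0.0698 W/m^2
d = 495 * 2.5 / 0.0698 = 17729.23 m

17729.23


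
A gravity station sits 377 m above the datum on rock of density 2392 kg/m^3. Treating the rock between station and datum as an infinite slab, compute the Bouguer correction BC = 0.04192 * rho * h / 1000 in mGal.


BC = 0.04192 * rho * h / 1000
= 0.04192 * 2392 * 377 / 1000
= 37.8028 mGal

37.8028


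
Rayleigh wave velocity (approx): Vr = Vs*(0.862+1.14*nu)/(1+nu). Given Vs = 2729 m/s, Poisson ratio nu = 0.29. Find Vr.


Numerator factor = 0.862 + 1.14*0.29 = 1.1926
Denominator = 1 + 0.29 = 1.29
Vr = 2729 * 1.1926 / 1.29 = 2522.95 m/s

2522.95


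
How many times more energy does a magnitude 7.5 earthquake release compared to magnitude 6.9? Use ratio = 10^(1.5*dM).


M2 - M1 = 7.5 - 6.9 = 0.6
1.5 * 0.6 = 0.9
ratio = 10^0.9 = 7.94

7.94


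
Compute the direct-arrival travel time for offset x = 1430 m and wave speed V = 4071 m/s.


t = x / V
= 1430 / 4071
= 0.3513 s

0.3513


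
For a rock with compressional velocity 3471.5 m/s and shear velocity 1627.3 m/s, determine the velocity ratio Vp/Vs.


Vp/Vs = 3471.5 / 1627.3
= 2.1333

2.1333


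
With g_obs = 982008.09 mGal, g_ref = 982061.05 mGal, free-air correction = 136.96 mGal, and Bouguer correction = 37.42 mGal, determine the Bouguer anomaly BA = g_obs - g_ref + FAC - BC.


BA = g_obs - g_ref + FAC - BC
= 982008.09 - 982061.05 + 136.96 - 37.42
= 46.58 mGal

46.58


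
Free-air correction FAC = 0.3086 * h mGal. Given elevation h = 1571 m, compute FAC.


FAC = 0.3086 * h
= 0.3086 * 1571
= 484.8106 mGal

484.8106


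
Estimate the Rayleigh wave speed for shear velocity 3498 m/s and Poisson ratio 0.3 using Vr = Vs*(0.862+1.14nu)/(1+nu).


Numerator factor = 0.862 + 1.14*0.3 = 1.204
Denominator = 1 + 0.3 = 1.3
Vr = 3498 * 1.204 / 1.3 = 3239.69 m/s

3239.69


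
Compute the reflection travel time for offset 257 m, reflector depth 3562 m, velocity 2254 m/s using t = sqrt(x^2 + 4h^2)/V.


x^2 + 4h^2 = 257^2 + 4*3562^2 = 66049 + 50751376 = 50817425
sqrt(50817425) = 7128.6342
t = 7128.6342 / 2254 = 3.1627 s

3.1627


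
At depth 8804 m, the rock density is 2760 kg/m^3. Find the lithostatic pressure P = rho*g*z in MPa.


P = rho * g * z / 1e6
= 2760 * 9.81 * 8804 / 1e6
= 238373582.4 / 1e6
= 238.3736 MPa

238.3736


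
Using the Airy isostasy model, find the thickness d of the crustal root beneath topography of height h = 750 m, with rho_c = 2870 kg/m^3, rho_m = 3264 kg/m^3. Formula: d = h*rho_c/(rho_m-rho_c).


rho_m - rho_c = 3264 - 2870 = 394
d = 750 * 2870 / 394
= 2152500 / 394
= 5463.2 m

5463.2


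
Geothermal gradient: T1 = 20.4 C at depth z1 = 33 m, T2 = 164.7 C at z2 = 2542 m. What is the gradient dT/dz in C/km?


dT = 164.7 - 20.4 = 144.3 C
dz = 2542 - 33 = 2509 m
gradient = dT/dz * 1000 = 144.3/2509 * 1000 = 57.513 C/km

57.513


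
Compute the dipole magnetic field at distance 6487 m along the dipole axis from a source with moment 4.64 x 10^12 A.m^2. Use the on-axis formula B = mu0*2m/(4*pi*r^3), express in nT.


m = 4.64 x 10^12 = 4640000000000 A.m^2
2m = 9280000000000 A.m^2
r^3 = 6487^3 = 272980543303
B = (4pi*10^-7) * 9280000000000 / (4*pi * 272980543303) * 1e9
= 11661591.930125 / 3430374677654.62 * 1e9
= 3399.5097 nT

3399.5097


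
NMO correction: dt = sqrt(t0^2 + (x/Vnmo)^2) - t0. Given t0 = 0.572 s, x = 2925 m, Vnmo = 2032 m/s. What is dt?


x/Vnmo = 2925/2032 = 1.439469
(x/Vnmo)^2 = 2.07207
t0^2 = 0.327184
sqrt(0.327184 + 2.07207) = 1.548952
dt = 1.548952 - 0.572 = 0.976952

0.976952


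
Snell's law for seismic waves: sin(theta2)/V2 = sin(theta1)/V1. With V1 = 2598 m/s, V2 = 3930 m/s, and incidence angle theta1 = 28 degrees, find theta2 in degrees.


sin(theta1) = sin(28 deg) = 0.469472
sin(theta2) = V2/V1 * sin(theta1) = 3930/2598 * 0.469472 = 0.710171
theta2 = arcsin(0.710171) = 45.2488 degrees

45.2488
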